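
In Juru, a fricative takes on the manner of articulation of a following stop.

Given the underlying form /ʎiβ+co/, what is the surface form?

/β/ is a voiced bilabial fricative. The following trigger /c/ is a stop, so /β/ must become a stop as well.
Changing only its manner to stop gives [b] — the voiced bilabial stop.

[ʎibco]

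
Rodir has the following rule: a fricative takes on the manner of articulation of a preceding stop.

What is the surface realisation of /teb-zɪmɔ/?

The rule targets /z/ (voiced alveolar fricative), which sits after the trigger /b/ (stop).
The voiced alveolar stop is [d], so /z/ → [d].

[tebdɪmɔ]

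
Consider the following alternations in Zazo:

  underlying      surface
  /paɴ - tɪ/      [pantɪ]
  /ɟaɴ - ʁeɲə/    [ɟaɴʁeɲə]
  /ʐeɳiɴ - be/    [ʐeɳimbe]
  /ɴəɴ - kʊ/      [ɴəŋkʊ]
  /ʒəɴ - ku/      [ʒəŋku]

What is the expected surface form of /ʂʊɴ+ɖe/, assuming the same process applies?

[ʂʊɳɖe]

The data show regressive place assimilation: /ɴ/ → [n] before /t/; /ɴ/ → [m] before /b/; /ɴ/ → [ŋ] before /k/. In each pair only place changes, matching the following consonant, while manner and voice stay constant.
Nothing changes in [ɟaɴʁeɲə]: there the adjacent consonants already agree in place (/ɴ/ and /ʁ/ are both uvular), so this form is consistent with the same rule.
The rule targets /ɴ/ (voiced uvular nasal), which sits before the trigger /ɖ/ (retroflex).
A voiced retroflex nasal is [ɳ], so the surface segment is [ɳ].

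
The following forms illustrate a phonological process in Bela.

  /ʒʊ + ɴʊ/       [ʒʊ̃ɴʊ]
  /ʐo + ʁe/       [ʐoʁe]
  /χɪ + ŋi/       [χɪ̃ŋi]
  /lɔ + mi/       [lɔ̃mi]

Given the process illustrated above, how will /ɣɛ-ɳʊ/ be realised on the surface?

[ɣɛ̃ɳʊ]

The data show regressive nasality assimilation (vowel nasalisation): /ʊ/ → [ʊ̃] before /ɴ/; /ɪ/ → [ɪ̃] before /ŋ/; /ɔ/ → [ɔ̃] before /m/ — a vowel is nasalised by an immediately following nasal consonant.
No change occurs in [ʐoʁe] because the vowel at the boundary is adjacent to an oral consonant, not a nasal (/o/ next to /ʁ/).
The vowel /ɛ/ is adjacent to the following nasal /ɳ/, so it acquires [+nasal] and surfaces as [ɛ̃].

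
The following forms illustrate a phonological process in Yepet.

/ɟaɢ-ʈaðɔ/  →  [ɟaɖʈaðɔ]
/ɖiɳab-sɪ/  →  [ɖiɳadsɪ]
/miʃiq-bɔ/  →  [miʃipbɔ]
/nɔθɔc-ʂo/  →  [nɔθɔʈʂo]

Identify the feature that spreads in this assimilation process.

place

Underlying /ɢ/ is realised as [ɖ] next to /ʈ/; /ʈ/ itself does not change.
The change uvular → retroflex matches the place of the following /ʈ/, identifying this as place assimilation.
The same holds elsewhere in the data: /b/ → [d] before /s/ (bilabial → alveolar, matching alveolar); /q/ → [p] before /b/ (uvular → bilabial, matching bilabial); /c/ → [ʈ] before /ʂ/ (palatal → retroflex, matching retroflex) — only place changes, and always toward the following segment.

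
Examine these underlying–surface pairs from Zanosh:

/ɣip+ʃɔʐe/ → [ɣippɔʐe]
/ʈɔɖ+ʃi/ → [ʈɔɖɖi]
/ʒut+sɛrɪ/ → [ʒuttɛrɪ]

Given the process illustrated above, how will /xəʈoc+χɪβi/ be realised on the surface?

The data show progressive total assimilation (/ʃ/ → [p] after /p/; /ʃ/ → [ɖ] after /ɖ/; /s/ → [t] after /t/): in every case the target segment becomes identical to its preceding neighbour, copying more than a single feature.
/χ/ is the segment targeted by the rule; it sits immediately after /c/, so it assimilates completely and surfaces as [c].

[xəʈoccɪβi]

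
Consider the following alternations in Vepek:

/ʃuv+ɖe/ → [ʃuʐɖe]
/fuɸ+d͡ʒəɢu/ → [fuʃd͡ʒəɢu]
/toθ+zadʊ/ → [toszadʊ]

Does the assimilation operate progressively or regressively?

regressive

Comparing underlying and surface forms, /v/ → [ʐ] is the alternation; the neighbouring /ɖ/ is constant.
The change labiodental → retroflex matches the place of the following /ɖ/, identifying this as place assimilation.
The other alternating forms pattern the same way: /ɸ/ → [ʃ] before /d͡ʒ/ (bilabial → postalveolar, matching postalveolar); /θ/ → [s] before /z/ (dental → alveolar, matching alveolar) — only place changes, and always toward the following segment.
The trigger is the following segment, so the direction is regressive (anticipatory).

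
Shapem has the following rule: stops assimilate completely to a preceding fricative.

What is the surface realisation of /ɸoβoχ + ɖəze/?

[ɸoβoχχəze]

/ɖ/ is the segment targeted by the rule; it sits immediately after /χ/, so it assimilates completely and surfaces as [χ].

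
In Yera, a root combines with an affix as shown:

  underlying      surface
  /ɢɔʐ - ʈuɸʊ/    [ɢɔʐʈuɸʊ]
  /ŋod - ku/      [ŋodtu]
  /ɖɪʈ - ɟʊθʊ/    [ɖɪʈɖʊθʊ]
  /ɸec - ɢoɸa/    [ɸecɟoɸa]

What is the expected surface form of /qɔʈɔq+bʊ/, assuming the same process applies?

[qɔʈɔqɢʊ]

The data show progressive place assimilation: /k/ → [t] after /d/; /ɟ/ → [ɖ] after /ʈ/; /ɢ/ → [ɟ] after /c/. In each pair only place changes, matching the preceding consonant, while manner and voice stay constant.
Nothing changes in [ɢɔʐʈuɸʊ]: there the adjacent consonants already agree in place (/ʈ/ and /ʐ/ are both retroflex), so this form is consistent with the same rule.
The rule targets /b/ (voiced bilabial stop), which sits after the trigger /q/ (uvular).
Changing only its place to uvular gives [ɢ] — the voiced uvular stop.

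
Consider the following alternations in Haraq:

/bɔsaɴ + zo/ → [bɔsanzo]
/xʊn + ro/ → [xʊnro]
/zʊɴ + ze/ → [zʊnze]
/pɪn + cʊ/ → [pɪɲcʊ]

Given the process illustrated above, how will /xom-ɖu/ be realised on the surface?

[xoɳɖu]

The data show regressive place assimilation: /ɴ/ → [n] before /z/; /n/ → [ɲ] before /c/. In each pair only place changes, matching the following consonant, while manner and voice stay constant.
No alternation appears in [xʊnro]: there the adjacent consonants already agree in place (/n/ and /r/ are both alveolar), so this form is consistent with the same rule.
The rule targets /m/ (voiced bilabial nasal), which sits before the trigger /ɖ/ (retroflex).
Changing only its place to retroflex gives [ɳ] — the voiced retroflex nasal.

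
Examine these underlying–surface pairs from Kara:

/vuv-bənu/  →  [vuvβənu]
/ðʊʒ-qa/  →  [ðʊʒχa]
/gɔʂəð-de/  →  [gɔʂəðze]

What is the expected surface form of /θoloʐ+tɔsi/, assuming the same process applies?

[θoloʐsɔsi]

The data show progressive manner assimilation: /b/ → [β] after /v/; /q/ → [χ] after /ʒ/; /d/ → [z] after /ð/. In each pair only manner changes, matching the preceding consonant, while place and voice stay constant.
/t/ is a voiceless alveolar stop. The preceding trigger /ʐ/ is a fricative, so /t/ must become a fricative as well.
Changing only its manner to fricative gives [s] — the voiceless alveolar fricative.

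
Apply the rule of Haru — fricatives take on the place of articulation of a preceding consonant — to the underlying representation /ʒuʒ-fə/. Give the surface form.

[ʒuʒʃə]

/f/ is a voiceless labiodental fricative. The preceding trigger /ʒ/ is postalveolar, so /f/ must become postalveolar as well.
A voiceless postalveolar fricative is [ʃ], so the surface segment is [ʃ].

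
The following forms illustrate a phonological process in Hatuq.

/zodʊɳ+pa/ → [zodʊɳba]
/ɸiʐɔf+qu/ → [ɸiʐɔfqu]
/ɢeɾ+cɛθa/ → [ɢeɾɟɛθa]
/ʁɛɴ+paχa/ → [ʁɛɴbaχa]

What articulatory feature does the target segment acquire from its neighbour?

voicing

Comparing underlying and surface forms, /p/ → [b] is the alternation; the neighbouring /ɳ/ is constant.
/p/ is voiceless while /ɳ/ is voiced; the output [b] is voiced, matching the trigger — so the feature that spreads is voicing.
The same holds elsewhere in the data: /c/ → [ɟ] after /ɾ/ (voiceless → voiced, matching voiced); /p/ → [b] after /ɴ/ (voiceless → voiced, matching voiced) — only voicing changes, and always toward the preceding segment.
Nothing changes in [ɸiʐɔfqu]: there the adjacent consonants already agree in voicing (/q/ and /f/ are both voiceless), so this form is consistent with the same rule.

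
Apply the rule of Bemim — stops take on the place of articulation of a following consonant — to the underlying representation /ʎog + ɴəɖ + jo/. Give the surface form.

/g/ is a voiced velar stop. The following trigger /ɴ/ is uvular, so /g/ must become uvular as well.
The voiced uvular stop is [ɢ], so /g/ → [ɢ].
The same rule applies at the second boundary: /ɖ/ → [ɟ] next to /j/.

[ʎoɢɴəɟjo]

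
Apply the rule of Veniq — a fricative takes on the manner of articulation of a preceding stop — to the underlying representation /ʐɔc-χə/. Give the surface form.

[ʐɔcqə]

/χ/ is a voiceless uvular fricative. The preceding trigger /c/ is a stop, so /χ/ must become a stop as well.
A voiceless uvular stop is [q], so the surface segment is [q].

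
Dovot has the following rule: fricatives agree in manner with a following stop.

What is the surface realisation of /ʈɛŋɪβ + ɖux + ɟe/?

/β/ is a voiced bilabial fricative. The following trigger /ɖ/ is a stop, so /β/ must become a stop as well.
The voiced bilabial stop is [b], so /β/ → [b].
The same rule applies at the second boundary: /x/ → [k] next to /ɟ/.

[ʈɛŋɪbɖukɟe]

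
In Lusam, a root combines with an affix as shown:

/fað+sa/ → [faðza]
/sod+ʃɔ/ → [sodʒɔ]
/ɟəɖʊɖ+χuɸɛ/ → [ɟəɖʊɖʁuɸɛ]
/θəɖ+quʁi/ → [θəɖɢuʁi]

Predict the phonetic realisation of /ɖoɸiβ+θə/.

The data show progressive voicing assimilation: /s/ → [z] after /ð/; /ʃ/ → [ʒ] after /d/; /χ/ → [ʁ] after /ɖ/; /q/ → [ɢ] after /ɖ/. In each pair only voicing changes, matching the preceding consonant, while place and manner stay constant.
/θ/ is a voiceless dental fricative. The preceding trigger /β/ is voiced, so /θ/ must become voiced as well.
The voiced dental fricative is [ð], so /θ/ → [ð].

[ɖoɸiβðə]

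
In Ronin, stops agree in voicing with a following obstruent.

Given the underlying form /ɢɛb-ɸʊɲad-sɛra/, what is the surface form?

/b/ is a voiced bilabial stop. The following trigger /ɸ/ is voiceless, so /b/ must become voiceless as well.
A voiceless bilabial stop is [p], so the surface segment is [p].
The same rule applies at the second boundary: /d/ → [t] next to /s/.

[ɢɛpɸʊɲatsɛra]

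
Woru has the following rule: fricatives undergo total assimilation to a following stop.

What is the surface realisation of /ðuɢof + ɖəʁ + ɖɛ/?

/f/ is the segment targeted by the rule; it sits immediately before /ɖ/, so it assimilates completely and surfaces as [ɖ].
At the second juncture, /ʁ/ likewise becomes [ɖ] adjacent to /ɖ/.

[ðuɢoɖɖəɖɖɛ]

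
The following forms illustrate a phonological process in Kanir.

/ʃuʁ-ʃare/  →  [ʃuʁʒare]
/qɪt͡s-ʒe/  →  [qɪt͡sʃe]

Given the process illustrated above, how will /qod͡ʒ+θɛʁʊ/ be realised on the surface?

The data show progressive voicing assimilation: /ʃ/ → [ʒ] after /ʁ/; /ʒ/ → [ʃ] after /t͡s/. In each pair only voicing changes, matching the preceding consonant, while place and manner stay constant.
The rule targets /θ/ (voiceless dental fricative), which sits after the trigger /d͡ʒ/ (voiced).
A voiced dental fricative is [ð], so the surface segment is [ð].

[qod͡ʒðɛʁʊ]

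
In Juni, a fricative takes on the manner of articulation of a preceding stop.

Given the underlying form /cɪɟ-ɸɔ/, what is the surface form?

[cɪɟpɔ]

The rule targets /ɸ/ (voiceless bilabial fricative), which sits after the trigger /ɟ/ (stop).
A voiceless bilabial stop is [p], so the surface segment is [p].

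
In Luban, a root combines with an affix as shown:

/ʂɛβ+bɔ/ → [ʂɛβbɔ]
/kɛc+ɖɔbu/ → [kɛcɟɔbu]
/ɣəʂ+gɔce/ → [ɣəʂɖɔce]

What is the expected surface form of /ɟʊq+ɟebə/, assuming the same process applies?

[ɟʊqɢebə]

The data show progressive place assimilation: /ɖ/ → [ɟ] after /c/; /g/ → [ɖ] after /ʂ/. In each pair only place changes, matching the preceding consonant, while manner and voice stay constant.
Nothing changes in [ʂɛβbɔ]: there the adjacent consonants already agree in place (/b/ and /β/ are both bilabial), so this form is consistent with the same rule.
/ɟ/ is a voiced palatal stop. The preceding trigger /q/ is uvular, so /ɟ/ must become uvular as well.
A voiced uvular stop is [ɢ], so the surface segment is [ɢ].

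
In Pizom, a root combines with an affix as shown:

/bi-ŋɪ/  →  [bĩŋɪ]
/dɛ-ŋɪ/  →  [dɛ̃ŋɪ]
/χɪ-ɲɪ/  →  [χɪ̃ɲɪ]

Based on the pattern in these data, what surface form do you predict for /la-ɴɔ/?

The data show regressive nasality assimilation (vowel nasalisation): /i/ → [ĩ] before /ŋ/; /ɛ/ → [ɛ̃] before /ŋ/; /ɪ/ → [ɪ̃] before /ɲ/ — a vowel is nasalised by an immediately following nasal consonant.
The vowel /a/ is adjacent to the following nasal /ɴ/, so it acquires [+nasal] and surfaces as [ã].

[lãɴɔ]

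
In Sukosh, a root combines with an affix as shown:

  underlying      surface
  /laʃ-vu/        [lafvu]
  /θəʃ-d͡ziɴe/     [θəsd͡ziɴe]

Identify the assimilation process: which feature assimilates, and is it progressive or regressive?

regressive place assimilation

Comparing underlying and surface forms, /ʃ/ → [f] is the alternation; the neighbouring /v/ is constant.
/ʃ/ is postalveolar while /v/ is labiodental; the output [f] is labiodental, matching the trigger — so the feature that spreads is place.
Manner and voice are unchanged, so the assimilation is partial, not total.
The same holds elsewhere in the data: /ʃ/ → [s] before /d͡z/ (postalveolar → alveolar, matching alveolar) — only place changes, and always toward the following segment.
Since the segment that changes precedes the conditioning segment, the assimilation is regressive.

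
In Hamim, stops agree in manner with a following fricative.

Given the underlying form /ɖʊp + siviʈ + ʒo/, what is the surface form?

The rule targets /p/ (voiceless bilabial stop), which sits before the trigger /s/ (fricative).
The voiceless bilabial fricative is [ɸ], so /p/ → [ɸ].
At the second juncture, /ʈ/ likewise becomes [ʂ] adjacent to /ʒ/.

[ɖʊɸsiviʂʒo]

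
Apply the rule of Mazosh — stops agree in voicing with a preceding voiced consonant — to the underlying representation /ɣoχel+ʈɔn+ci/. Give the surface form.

The rule targets /ʈ/ (voiceless retroflex stop), which sits after the trigger /l/ (voiced).
A voiced retroflex stop is [ɖ], so the surface segment is [ɖ].
At the second juncture, /c/ likewise becomes [ɟ] adjacent to /n/.

[ɣoχelɖɔnɟi]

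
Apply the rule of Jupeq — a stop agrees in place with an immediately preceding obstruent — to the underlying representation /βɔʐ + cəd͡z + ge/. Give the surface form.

The rule targets /c/ (voiceless palatal stop), which sits after the trigger /ʐ/ (retroflex).
The voiceless retroflex stop is [ʈ], so /c/ → [ʈ].
At the second juncture, /g/ likewise becomes [d] adjacent to /d͡z/.

[βɔʐʈəd͡zde]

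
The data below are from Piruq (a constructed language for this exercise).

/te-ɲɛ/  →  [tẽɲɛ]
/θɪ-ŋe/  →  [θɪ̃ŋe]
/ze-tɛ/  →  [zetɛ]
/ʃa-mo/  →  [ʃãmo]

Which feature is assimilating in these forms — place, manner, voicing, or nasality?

nasality

The vowel /e/ surfaces as nasalised [ẽ] next to the following nasal /ɲ/ — it has acquired the [+nasal] feature of its neighbour.
The other forms show the same pattern: /ɪ/ → [ɪ̃] before /ŋ/; /a/ → [ã] before /m/ — each time a vowel is nasalised next to a following nasal.
No change occurs in [zetɛ] because the vowel at the boundary is adjacent to an oral consonant, not a nasal (/e/ next to /t/).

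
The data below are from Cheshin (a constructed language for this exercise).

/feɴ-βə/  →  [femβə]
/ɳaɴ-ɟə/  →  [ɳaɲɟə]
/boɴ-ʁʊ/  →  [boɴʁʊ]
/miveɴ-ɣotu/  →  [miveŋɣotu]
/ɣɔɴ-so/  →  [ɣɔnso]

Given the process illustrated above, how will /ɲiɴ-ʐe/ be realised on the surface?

The data show regressive place assimilation: /ɴ/ → [m] before /β/; /ɴ/ → [ɲ] before /ɟ/; /ɴ/ → [ŋ] before /ɣ/; /ɴ/ → [n] before /s/. In each pair only place changes, matching the following consonant, while manner and voice stay constant.
Nothing changes in [boɴʁʊ]: there the adjacent consonants already agree in place (/ɴ/ and /ʁ/ are both uvular), so this form is consistent with the same rule.
The rule targets /ɴ/ (voiced uvular nasal), which sits before the trigger /ʐ/ (retroflex).
A voiced retroflex nasal is [ɳ], so the surface segment is [ɳ].

[ɲiɳʐe]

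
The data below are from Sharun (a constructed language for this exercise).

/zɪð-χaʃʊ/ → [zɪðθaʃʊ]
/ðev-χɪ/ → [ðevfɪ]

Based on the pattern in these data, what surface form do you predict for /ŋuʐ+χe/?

[ŋuʐʂe]

The data show progressive place assimilation: /χ/ → [θ] after /ð/; /χ/ → [f] after /v/. In each pair only place changes, matching the preceding consonant, while manner and voice stay constant.
The rule targets /χ/ (voiceless uvular fricative), which sits after the trigger /ʐ/ (retroflex).
The voiceless retroflex fricative is [ʂ], so /χ/ → [ʂ].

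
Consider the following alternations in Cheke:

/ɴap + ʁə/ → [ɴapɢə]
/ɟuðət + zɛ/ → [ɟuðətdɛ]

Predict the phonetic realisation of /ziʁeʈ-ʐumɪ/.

[ziʁeʈɖumɪ]

The data show progressive manner assimilation: /ʁ/ → [ɢ] after /p/; /z/ → [d] after /t/. In each pair only manner changes, matching the preceding consonant, while place and voice stay constant.
The rule targets /ʐ/ (voiced retroflex fricative), which sits after the trigger /ʈ/ (stop).
Changing only its manner to stop gives [ɖ] — the voiced retroflex stop.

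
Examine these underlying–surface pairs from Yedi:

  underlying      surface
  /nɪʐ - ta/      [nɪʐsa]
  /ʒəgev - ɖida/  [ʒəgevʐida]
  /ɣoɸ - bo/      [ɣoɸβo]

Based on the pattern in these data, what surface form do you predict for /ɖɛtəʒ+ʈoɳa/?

The data show progressive manner assimilation: /t/ → [s] after /ʐ/; /ɖ/ → [ʐ] after /v/; /b/ → [β] after /ɸ/. In each pair only manner changes, matching the preceding consonant, while place and voice stay constant.
/ʈ/ is a voiceless retroflex stop. The preceding trigger /ʒ/ is a fricative, so /ʈ/ must become a fricative as well.
Changing only its manner to fricative gives [ʂ] — the voiceless retroflex fricative.

[ɖɛtəʒʂoɳa]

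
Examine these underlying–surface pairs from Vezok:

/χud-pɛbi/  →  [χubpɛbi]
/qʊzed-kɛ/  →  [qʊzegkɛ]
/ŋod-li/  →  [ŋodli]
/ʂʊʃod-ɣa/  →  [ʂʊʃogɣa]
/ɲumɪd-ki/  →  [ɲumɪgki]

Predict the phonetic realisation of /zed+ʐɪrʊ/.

[zeɖʐɪrʊ]

The data show regressive place assimilation: /d/ → [b] before /p/; /d/ → [g] before /k/; /d/ → [g] before /ɣ/. In each pair only place changes, matching the following consonant, while manner and voice stay constant.
No alternation appears in [ŋodli]: there the adjacent consonants already agree in place (/d/ and /l/ are both alveolar), so this form is consistent with the same rule.
/d/ is a voiced alveolar stop. The following trigger /ʐ/ is retroflex, so /d/ must become retroflex as well.
The voiced retroflex stop is [ɖ], so /d/ → [ɖ].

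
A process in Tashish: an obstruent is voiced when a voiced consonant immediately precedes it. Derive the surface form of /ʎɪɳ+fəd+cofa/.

[ʎɪɳvədɟofa]

/f/ is a voiceless labiodental fricative. The preceding trigger /ɳ/ is voiced, so /f/ must become voiced as well.
The voiced labiodental fricative is [v], so /f/ → [v].
The same rule applies at the second boundary: /c/ → [ɟ] next to /d/.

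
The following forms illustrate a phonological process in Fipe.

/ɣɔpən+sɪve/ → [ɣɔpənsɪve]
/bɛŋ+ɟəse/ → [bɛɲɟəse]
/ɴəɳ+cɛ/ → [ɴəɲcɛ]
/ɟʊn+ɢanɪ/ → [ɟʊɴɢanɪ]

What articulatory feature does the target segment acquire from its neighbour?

The segment that alternates is /ŋ/, which surfaces as [ɲ] when adjacent to /ɟ/.
The change velar → palatal matches the place of the following /ɟ/, identifying this as place assimilation.
Checking the remaining alternations: /ɳ/ → [ɲ] before /c/ (retroflex → palatal, matching palatal); /n/ → [ɴ] before /ɢ/ (alveolar → uvular, matching uvular) — only place changes, and always toward the following segment.
Nothing changes in [ɣɔpənsɪve]: there the adjacent consonants already agree in place (/n/ and /s/ are both alveolar), so this form is consistent with the same rule.

place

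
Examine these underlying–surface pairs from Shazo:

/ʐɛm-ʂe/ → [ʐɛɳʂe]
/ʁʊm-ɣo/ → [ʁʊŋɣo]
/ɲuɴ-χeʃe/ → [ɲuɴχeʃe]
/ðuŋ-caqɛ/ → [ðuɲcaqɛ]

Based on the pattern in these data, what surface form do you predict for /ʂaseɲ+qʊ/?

The data show regressive place assimilation: /m/ → [ɳ] before /ʂ/; /m/ → [ŋ] before /ɣ/; /ŋ/ → [ɲ] before /c/. In each pair only place changes, matching the following consonant, while manner and voice stay constant.
No alternation appears in [ɲuɴχeʃe]: there the adjacent consonants already agree in place (/ɴ/ and /χ/ are both uvular), so this form is consistent with the same rule.
The rule targets /ɲ/ (voiced palatal nasal), which sits before the trigger /q/ (uvular).
Changing only its place to uvular gives [ɴ] — the voiced uvular nasal.

[ʂaseɴqʊ]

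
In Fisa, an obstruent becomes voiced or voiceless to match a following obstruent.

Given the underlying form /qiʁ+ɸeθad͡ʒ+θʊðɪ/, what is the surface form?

[qiχɸeθat͡ʃθʊðɪ]

The rule targets /ʁ/ (voiced uvular fricative), which sits before the trigger /ɸ/ (voiceless).
The voiceless uvular fricative is [χ], so /ʁ/ → [χ].
The same rule applies at the second boundary: /d͡ʒ/ → [t͡ʃ] next to /θ/.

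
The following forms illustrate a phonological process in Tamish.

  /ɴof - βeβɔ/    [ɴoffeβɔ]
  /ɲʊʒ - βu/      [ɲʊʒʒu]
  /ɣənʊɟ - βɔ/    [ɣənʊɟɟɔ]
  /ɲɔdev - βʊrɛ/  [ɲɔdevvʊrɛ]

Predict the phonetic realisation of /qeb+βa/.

[qebba]

The data show progressive total assimilation (/β/ → [f] after /f/; /β/ → [ʒ] after /ʒ/; /β/ → [ɟ] after /ɟ/; /β/ → [v] after /v/): in every case the target segment becomes identical to its preceding neighbour, copying more than a single feature.
/β/ is the segment targeted by the rule; it sits immediately after /b/, so it assimilates completely and surfaces as [b].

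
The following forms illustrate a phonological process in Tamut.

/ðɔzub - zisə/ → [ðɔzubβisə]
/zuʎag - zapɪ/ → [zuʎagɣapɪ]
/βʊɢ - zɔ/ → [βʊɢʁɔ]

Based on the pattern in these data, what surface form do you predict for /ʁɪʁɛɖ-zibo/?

The data show progressive place assimilation: /z/ → [β] after /b/; /z/ → [ɣ] after /g/; /z/ → [ʁ] after /ɢ/. In each pair only place changes, matching the preceding consonant, while manner and voice stay constant.
/z/ is a voiced alveolar fricative. The preceding trigger /ɖ/ is retroflex, so /z/ must become retroflex as well.
Changing only its place to retroflex gives [ʐ] — the voiced retroflex fricative.

[ʁɪʁɛɖʐibo]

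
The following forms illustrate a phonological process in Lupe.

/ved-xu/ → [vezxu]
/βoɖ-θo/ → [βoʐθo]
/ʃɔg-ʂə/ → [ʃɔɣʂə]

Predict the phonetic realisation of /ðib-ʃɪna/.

The data show regressive manner assimilation: /d/ → [z] before /x/; /ɖ/ → [ʐ] before /θ/; /g/ → [ɣ] before /ʂ/. In each pair only manner changes, matching the following consonant, while place and voice stay constant.
/b/ is a voiced bilabial stop. The following trigger /ʃ/ is a fricative, so /b/ must become a fricative as well.
A voiced bilabial fricative is [β], so the surface segment is [β].

[ðiβʃɪna]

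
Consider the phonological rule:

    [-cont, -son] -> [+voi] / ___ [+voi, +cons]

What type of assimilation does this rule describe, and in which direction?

The target ([-cont, -son], stops) acquires [+voi] next to a voiced consonant ([+voi, +cons]) — it takes on the voicing of its neighbour, so the feature that spreads is voicing.
The conditioning segment sits to the right of the focus bar, meaning the trigger follows the segment that changes — regressive assimilation.

regressive voicing assimilation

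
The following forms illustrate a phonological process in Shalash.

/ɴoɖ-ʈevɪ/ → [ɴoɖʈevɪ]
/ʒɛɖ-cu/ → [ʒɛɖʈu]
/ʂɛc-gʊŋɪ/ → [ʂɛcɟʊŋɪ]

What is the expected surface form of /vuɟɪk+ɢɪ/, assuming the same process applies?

[vuɟɪkgɪ]

The data show progressive place assimilation: /c/ → [ʈ] after /ɖ/; /g/ → [ɟ] after /c/. In each pair only place changes, matching the preceding consonant, while manner and voice stay constant.
Nothing changes in [ɴoɖʈevɪ]: there the adjacent consonants already agree in place (/ʈ/ and /ɖ/ are both retroflex), so this form is consistent with the same rule.
/ɢ/ is a voiced uvular stop. The preceding trigger /k/ is velar, so /ɢ/ must become velar as well.
A voiced velar stop is [g], so the surface segment is [g].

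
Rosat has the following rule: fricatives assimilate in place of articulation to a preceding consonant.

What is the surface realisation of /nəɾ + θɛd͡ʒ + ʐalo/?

[nəɾsɛd͡ʒʒalo]

/θ/ is a voiceless dental fricative. The preceding trigger /ɾ/ is alveolar, so /θ/ must become alveolar as well.
The voiceless alveolar fricative is [s], so /θ/ → [s].
At the second juncture, /ʐ/ likewise becomes [ʒ] adjacent to /d͡ʒ/.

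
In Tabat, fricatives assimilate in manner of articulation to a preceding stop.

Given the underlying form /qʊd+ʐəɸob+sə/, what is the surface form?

[qʊdɖəɸobtə]

/ʐ/ is a voiced retroflex fricative. The preceding trigger /d/ is a stop, so /ʐ/ must become a stop as well.
The voiced retroflex stop is [ɖ], so /ʐ/ → [ɖ].
At the second juncture, /s/ likewise becomes [t] adjacent to /b/.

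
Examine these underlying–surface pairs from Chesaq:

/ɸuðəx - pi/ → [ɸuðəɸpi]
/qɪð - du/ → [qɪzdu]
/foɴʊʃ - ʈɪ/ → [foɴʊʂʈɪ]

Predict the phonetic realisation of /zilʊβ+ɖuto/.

The data show regressive place assimilation: /x/ → [ɸ] before /p/; /ð/ → [z] before /d/; /ʃ/ → [ʂ] before /ʈ/. In each pair only place changes, matching the following consonant, while manner and voice stay constant.
The rule targets /β/ (voiced bilabial fricative), which sits before the trigger /ɖ/ (retroflex).
A voiced retroflex fricative is [ʐ], so the surface segment is [ʐ].

[zilʊʐɖuto]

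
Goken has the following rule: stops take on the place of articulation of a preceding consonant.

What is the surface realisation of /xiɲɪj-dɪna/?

The rule targets /d/ (voiced alveolar stop), which sits after the trigger /j/ (palatal).
Changing only its place to palatal gives [ɟ] — the voiced palatal stop.

[xiɲɪjɟɪna]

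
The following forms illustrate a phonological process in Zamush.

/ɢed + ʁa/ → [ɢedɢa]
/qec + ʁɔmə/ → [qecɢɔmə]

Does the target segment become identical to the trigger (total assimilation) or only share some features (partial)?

partial assimilation

The segment that alternates is /ʁ/, which surfaces as [ɢ] when adjacent to /d/.
/ʁ/ is a fricative while /d/ is a stop; the output [ɢ] is a stop, matching the trigger — so the feature that spreads is manner.
Place and voice are unchanged, so the assimilation is partial, not total.
The other alternating form patterns the same way: /ʁ/ → [ɢ] after /c/ (fricative → stop, matching a stop) — only manner changes, and always toward the preceding segment.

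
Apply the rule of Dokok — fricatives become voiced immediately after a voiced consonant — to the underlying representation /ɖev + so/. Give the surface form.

[ɖevzo]

The rule targets /s/ (voiceless alveolar fricative), which sits after the trigger /v/ (voiced).
A voiced alveolar fricative is [z], so the surface segment is [z].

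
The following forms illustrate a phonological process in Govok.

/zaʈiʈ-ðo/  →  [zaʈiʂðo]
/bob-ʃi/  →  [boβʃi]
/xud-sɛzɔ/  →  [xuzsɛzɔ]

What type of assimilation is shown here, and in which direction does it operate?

Comparing underlying and surface forms, /ʈ/ → [ʂ] is the alternation; the neighbouring /ð/ is constant.
The change stop → fricative matches the manner of the following /ð/, identifying this as manner assimilation.
Place and voice are unchanged, so the assimilation is partial, not total.
Checking the remaining alternations: /b/ → [β] before /ʃ/ (stop → fricative, matching a fricative); /d/ → [z] before /s/ (stop → fricative, matching a fricative) — only manner changes, and always toward the following segment.
Since the segment that changes precedes the conditioning segment, the assimilation is regressive.

regressive manner assimilation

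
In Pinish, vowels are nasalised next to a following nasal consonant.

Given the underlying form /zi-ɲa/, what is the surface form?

[zĩɲa]

The vowel /i/ is adjacent to the following nasal /ɲ/, so it acquires [+nasal] and surfaces as [ĩ].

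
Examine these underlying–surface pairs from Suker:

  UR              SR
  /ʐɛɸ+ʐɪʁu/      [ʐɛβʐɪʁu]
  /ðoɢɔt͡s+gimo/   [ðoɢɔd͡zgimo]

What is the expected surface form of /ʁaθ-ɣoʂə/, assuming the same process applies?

The data show regressive voicing assimilation: /ɸ/ → [β] before /ʐ/; /t͡s/ → [d͡z] before /g/. In each pair only voicing changes, matching the following consonant, while place and manner stay constant.
The rule targets /θ/ (voiceless dental fricative), which sits before the trigger /ɣ/ (voiced).
The voiced dental fricative is [ð], so /θ/ → [ð].

[ʁaðɣoʂə]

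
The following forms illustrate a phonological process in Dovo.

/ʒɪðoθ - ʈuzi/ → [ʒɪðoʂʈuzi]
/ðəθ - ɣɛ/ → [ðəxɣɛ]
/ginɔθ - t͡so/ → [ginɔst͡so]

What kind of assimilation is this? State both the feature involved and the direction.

The segment that alternates is /θ/, which surfaces as [ʂ] when adjacent to /ʈ/.
The change dental → retroflex matches the place of the following /ʈ/, identifying this as place assimilation.
Manner and voice are unchanged, so the assimilation is partial, not total.
The same holds elsewhere in the data: /θ/ → [x] before /ɣ/ (dental → velar, matching velar); /θ/ → [s] before /t͡s/ (dental → alveolar, matching alveolar) — only place changes, and always toward the following segment.
The trigger is the following segment, so the direction is regressive (anticipatory).

regressive place assimilation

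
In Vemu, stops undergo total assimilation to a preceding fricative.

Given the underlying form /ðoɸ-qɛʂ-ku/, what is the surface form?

[ðoɸɸɛʂʂu]

/q/ is the segment targeted by the rule; it sits immediately after /ɸ/, so it assimilates completely and surfaces as [ɸ].
The same rule applies at the second boundary: /k/ → [ʂ] next to /ʂ/.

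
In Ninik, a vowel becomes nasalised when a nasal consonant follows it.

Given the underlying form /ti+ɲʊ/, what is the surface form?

[tĩɲʊ]

The vowel /i/ is adjacent to the following nasal /ɲ/, so it acquires [+nasal] and surfaces as [ĩ].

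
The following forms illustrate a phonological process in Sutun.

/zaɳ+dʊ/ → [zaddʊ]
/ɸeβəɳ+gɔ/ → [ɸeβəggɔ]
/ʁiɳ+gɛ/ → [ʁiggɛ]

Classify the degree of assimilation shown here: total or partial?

total assimilation

Underlying /ɳ/ is realised as [d] next to /d/; /d/ itself does not change.
The output [d] is identical to the trigger /d/ — every feature (place, manner, voicing) has been copied — so this is total assimilation.
The remaining alternation confirms this: /ɳ/ → [g] before /g/ — in each case the output is a copy of the following consonant.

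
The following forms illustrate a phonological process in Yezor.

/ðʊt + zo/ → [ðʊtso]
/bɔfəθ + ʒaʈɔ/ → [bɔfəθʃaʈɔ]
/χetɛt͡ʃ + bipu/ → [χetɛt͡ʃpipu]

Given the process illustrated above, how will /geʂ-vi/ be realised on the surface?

[geʂfi]

The data show progressive voicing assimilation: /z/ → [s] after /t/; /ʒ/ → [ʃ] after /θ/; /b/ → [p] after /t͡ʃ/. In each pair only voicing changes, matching the preceding consonant, while place and manner stay constant.
The rule targets /v/ (voiced labiodental fricative), which sits after the trigger /ʂ/ (voiceless).
The voiceless labiodental fricative is [f], so /v/ → [f].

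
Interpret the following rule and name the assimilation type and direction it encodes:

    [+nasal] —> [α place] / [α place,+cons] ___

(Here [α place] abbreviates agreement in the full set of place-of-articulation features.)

The rule copies the place features (abbreviated [place]) from the environment onto the target, so the assimilating feature is place.
Since the environment is written before the underscore, the trigger precedes the target; the direction is progressive.

progressive place assimilation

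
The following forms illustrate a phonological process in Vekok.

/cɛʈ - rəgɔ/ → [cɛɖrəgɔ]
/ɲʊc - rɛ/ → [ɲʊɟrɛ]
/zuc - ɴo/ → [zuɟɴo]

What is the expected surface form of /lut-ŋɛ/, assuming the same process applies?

[ludŋɛ]

The data show regressive voicing assimilation: /ʈ/ → [ɖ] before /r/; /c/ → [ɟ] before /r/; /c/ → [ɟ] before /ɴ/. In each pair only voicing changes, matching the following consonant, while place and manner stay constant.
The rule targets /t/ (voiceless alveolar stop), which sits before the trigger /ŋ/ (voiced).
The voiced alveolar stop is [d], so /t/ → [d].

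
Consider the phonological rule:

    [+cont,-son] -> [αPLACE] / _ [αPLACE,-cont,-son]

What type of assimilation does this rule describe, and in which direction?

regressive place assimilation

The shared variable α links the value of the place features (abbreviated [PLACE]) on the target to the same value on the neighbouring segment, so place is the feature that assimilates.
Since the environment is written after the underscore, the trigger follows the target; the direction is regressive.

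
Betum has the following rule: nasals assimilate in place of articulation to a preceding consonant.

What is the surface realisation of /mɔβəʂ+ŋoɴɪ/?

[mɔβəʂɳoɴɪ]

The rule targets /ŋ/ (voiced velar nasal), which sits after the trigger /ʂ/ (retroflex).
The voiced retroflex nasal is [ɳ], so /ŋ/ → [ɳ].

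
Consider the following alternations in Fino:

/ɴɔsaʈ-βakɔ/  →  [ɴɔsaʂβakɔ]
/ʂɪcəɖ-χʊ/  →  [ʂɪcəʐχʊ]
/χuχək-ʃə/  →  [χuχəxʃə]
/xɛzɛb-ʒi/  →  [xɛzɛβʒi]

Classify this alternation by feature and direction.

The segment that alternates is /ʈ/, which surfaces as [ʂ] when adjacent to /β/.
The change stop → fricative matches the manner of the following /β/, identifying this as manner assimilation.
Place and voice are unchanged, so the assimilation is partial, not total.
Checking the remaining alternations: /ɖ/ → [ʐ] before /χ/ (stop → fricative, matching a fricative); /k/ → [x] before /ʃ/ (stop → fricative, matching a fricative); /b/ → [β] before /ʒ/ (stop → fricative, matching a fricative) — only manner changes, and always toward the following segment.
The trigger is the following segment, so the direction is regressive (anticipatory).

regressive manner assimilation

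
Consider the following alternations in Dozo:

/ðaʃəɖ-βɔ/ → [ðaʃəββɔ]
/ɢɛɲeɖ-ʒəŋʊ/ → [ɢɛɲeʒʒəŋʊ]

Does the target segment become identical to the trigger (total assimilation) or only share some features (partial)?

The segment that alternates is /ɖ/, which surfaces as [β] when adjacent to /β/.
The output [β] is identical to the trigger /β/ — every feature (place, manner, voicing) has been copied — so this is total assimilation.
The other form behaves the same way: /ɖ/ → [ʒ] before /ʒ/ — in each case the output is a copy of the following consonant.

total assimilation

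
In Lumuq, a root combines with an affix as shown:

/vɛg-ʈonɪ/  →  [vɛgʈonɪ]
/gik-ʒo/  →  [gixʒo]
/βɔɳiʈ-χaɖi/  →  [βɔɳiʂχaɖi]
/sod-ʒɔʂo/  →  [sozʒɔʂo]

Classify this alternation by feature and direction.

regressive manner assimilation

The segment that alternates is /k/, which surfaces as [x] when adjacent to /ʒ/.
/k/ is a stop while /ʒ/ is a fricative; the output [x] is a fricative, matching the trigger — so the feature that spreads is manner.
Place and voice are unchanged, so the assimilation is partial, not total.
The other alternating forms pattern the same way: /ʈ/ → [ʂ] before /χ/ (stop → fricative, matching a fricative); /d/ → [z] before /ʒ/ (stop → fricative, matching a fricative) — only manner changes, and always toward the following segment.
No alternation appears in [vɛgʈonɪ]: there the adjacent consonants already agree in manner (/g/ and /ʈ/ are both stops), so this form is consistent with the same rule.
The trigger is the following segment, so the direction is regressive (anticipatory).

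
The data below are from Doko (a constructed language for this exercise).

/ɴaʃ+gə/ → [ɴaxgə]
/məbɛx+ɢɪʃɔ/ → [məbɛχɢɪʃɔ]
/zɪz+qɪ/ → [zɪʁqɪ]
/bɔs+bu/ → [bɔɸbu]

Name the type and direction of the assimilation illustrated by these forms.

Comparing underlying and surface forms, /ʃ/ → [x] is the alternation; the neighbouring /g/ is constant.
The change postalveolar → velar matches the place of the following /g/, identifying this as place assimilation.
Manner and voice are unchanged, so the assimilation is partial, not total.
Checking the remaining alternations: /x/ → [χ] before /ɢ/ (velar → uvular, matching uvular); /z/ → [ʁ] before /q/ (alveolar → uvular, matching uvular); /s/ → [ɸ] before /b/ (alveolar → bilabial, matching bilabial) — only place changes, and always toward the following segment.
The trigger is the following segment, so the direction is regressive (anticipatory).

regressive place assimilation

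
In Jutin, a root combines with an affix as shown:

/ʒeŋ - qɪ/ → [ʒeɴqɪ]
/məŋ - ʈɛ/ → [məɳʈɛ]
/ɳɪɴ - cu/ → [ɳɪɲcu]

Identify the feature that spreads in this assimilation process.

place

Comparing underlying and surface forms, /ŋ/ → [ɴ] is the alternation; the neighbouring /q/ is constant.
/ŋ/ is velar while /q/ is uvular; the output [ɴ] is uvular, matching the trigger — so the feature that spreads is place.
Checking the remaining alternations: /ŋ/ → [ɳ] before /ʈ/ (velar → retroflex, matching retroflex); /ɴ/ → [ɲ] before /c/ (uvular → palatal, matching palatal) — only place changes, and always toward the following segment.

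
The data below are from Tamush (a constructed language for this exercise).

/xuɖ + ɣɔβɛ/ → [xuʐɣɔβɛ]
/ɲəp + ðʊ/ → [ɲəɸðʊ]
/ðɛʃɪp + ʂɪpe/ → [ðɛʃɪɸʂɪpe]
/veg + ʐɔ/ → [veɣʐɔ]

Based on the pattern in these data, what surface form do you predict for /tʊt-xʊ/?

[tʊsxʊ]

The data show regressive manner assimilation: /ɖ/ → [ʐ] before /ɣ/; /p/ → [ɸ] before /ð/; /p/ → [ɸ] before /ʂ/; /g/ → [ɣ] before /ʐ/. In each pair only manner changes, matching the following consonant, while place and voice stay constant.
/t/ is a voiceless alveolar stop. The following trigger /x/ is a fricative, so /t/ must become a fricative as well.
Changing only its manner to fricative gives [s] — the voiceless alveolar fricative.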